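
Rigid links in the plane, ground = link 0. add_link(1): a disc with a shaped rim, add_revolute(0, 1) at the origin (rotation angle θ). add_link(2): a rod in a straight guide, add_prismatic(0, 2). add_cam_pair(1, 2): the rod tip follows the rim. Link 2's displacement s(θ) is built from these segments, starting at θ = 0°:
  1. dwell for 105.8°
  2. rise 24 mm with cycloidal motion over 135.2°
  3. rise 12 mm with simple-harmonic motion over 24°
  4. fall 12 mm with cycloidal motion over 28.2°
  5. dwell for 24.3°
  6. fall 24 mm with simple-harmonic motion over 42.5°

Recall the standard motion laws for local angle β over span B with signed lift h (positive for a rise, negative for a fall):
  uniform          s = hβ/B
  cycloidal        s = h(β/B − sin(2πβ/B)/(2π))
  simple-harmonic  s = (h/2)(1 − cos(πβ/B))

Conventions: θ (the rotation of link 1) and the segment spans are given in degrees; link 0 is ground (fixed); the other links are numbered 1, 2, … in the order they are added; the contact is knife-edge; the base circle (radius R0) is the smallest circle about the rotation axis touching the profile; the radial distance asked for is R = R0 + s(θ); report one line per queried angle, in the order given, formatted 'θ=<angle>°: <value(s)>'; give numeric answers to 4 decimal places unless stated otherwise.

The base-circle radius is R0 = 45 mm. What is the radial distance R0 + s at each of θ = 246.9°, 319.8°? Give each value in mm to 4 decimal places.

segment 1 (0° to 105.8°, dwell): s unchanged at 0.0000
segment 2 (105.8° to 241°, cycloidal, h = 24) is passed completely: s = 0.0000 + (24) = 24.0000
θ = 246.9° falls in segment 3 (241° to 265°, simple-harmonic, h = 12): β = 246.9 − 241 = 5.9°, B = 24°; Δs = 12/2·(1 − cos(π·0.2458)) = 1.7022; s = 24.0000 + 1.7022 = 25.7022
segment 3 (241° to 265°, simple-harmonic, h = 12) is passed completely: s = 24.0000 + (12) = 36.0000
segment 4 (265° to 293.2°, cycloidal, h = -12) is passed completely: s = 36.0000 + (-12) = 24.0000
segment 5 (293.2° to 317.5°, dwell): s unchanged at 24.0000
θ = 319.8° falls in segment 6 (317.5° to 360°, simple-harmonic, h = -24): β = 319.8 − 317.5 = 2.3°, B = 42.5°; Δs = -24/2·(1 − cos(π·0.0541)) = -0.1730; s = 24.0000 − 0.1730 = 23.8270
θ=246.9°: R = R0 + s = 45 + 25.7022 = 70.7022
θ=319.8°: R = R0 + s = 45 + 23.8270 = 68.8270

θ=246.9°: 70.7022
θ=319.8°: 68.8270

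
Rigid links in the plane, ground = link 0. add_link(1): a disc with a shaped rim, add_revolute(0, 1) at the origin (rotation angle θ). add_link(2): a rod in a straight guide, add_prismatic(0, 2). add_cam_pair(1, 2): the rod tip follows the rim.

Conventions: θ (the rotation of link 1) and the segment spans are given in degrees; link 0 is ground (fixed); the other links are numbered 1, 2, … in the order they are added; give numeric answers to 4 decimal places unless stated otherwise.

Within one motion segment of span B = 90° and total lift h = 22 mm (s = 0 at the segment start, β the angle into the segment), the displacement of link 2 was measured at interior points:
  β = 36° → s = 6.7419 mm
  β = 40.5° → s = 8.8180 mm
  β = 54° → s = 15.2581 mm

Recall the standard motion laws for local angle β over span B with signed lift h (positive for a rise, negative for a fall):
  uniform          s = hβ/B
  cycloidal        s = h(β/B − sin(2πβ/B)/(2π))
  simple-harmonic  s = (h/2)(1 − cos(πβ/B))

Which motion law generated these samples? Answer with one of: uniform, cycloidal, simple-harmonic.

candidates at β/B = r: uniform s = h·r (linear in β); cycloidal s = h·(r − sin(2πr)/(2π)); simple-harmonic s = (h/2)(1 − cos(πr))
β=36°: printed 6.7419 | uniform 8.8000, cycloidal 6.7419, simple-harmonic 7.6008
β=40.5°: printed 8.8180 | uniform 9.9000, cycloidal 8.8180, simple-harmonic 9.2792
β=54°: printed 15.2581 | uniform 13.2000, cycloidal 15.2581, simple-harmonic 14.3992
only one law matches every sample → cycloidal

cycloidal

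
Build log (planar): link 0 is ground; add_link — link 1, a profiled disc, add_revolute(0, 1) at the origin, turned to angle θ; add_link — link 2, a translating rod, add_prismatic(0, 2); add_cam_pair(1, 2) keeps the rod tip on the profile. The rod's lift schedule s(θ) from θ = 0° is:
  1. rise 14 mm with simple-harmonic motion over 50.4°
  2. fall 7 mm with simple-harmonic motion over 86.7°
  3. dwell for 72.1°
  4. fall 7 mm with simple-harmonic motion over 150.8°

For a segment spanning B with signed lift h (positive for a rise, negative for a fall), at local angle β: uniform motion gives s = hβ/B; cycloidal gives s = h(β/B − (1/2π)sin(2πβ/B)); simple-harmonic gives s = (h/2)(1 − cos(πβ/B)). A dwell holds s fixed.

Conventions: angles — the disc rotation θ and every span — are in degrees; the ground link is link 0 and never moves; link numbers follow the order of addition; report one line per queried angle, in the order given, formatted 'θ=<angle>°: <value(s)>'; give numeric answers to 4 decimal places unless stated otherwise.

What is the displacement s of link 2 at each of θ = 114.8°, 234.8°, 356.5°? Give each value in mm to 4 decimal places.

seg 1 [0°–50.4°] simple-harmonic, h=14: full span → s += 14 → s = 14.0000
seg 2 [50.4°–137.1°] simple-harmonic, h=-7: θ=114.8° here. β=64.4, B=86.7. -7/2·(1 − cos(π·0.7428)) = -5.9182 → s = 8.0818
seg 2 [50.4°–137.1°] simple-harmonic, h=-7: full span → s += -7 → s = 7.0000
seg 3 [137.1°–209.2°] dwell: s stays 7.0000
seg 4 [209.2°–360°] simple-harmonic, h=-7: θ=234.8° here. β=25.6, B=150.8. -7/2·(1 − cos(π·0.1698)) = -0.4861 → s = 6.5139
seg 4 [209.2°–360°] simple-harmonic, h=-7: θ=356.5° here. β=147.3, B=150.8. -7/2·(1 − cos(π·0.9768)) = -6.9907 → s = 0.0093

θ=114.8°: 8.0818
θ=234.8°: 6.5139
θ=356.5°: 0.0093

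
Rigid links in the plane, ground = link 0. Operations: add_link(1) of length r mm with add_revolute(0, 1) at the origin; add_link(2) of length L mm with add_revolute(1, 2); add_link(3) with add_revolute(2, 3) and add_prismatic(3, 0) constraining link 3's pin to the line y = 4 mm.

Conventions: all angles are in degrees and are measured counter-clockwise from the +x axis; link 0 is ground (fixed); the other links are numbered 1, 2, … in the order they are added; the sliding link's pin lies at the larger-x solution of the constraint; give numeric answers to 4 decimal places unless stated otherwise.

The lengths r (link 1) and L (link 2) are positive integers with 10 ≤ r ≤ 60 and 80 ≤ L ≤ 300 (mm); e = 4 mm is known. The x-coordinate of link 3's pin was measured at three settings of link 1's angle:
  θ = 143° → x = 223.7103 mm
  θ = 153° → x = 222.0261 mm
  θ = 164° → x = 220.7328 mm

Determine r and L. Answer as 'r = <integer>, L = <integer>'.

constraint per measurement: (x − r cos θ)² + (r sin θ − e)² = L²
subtracting the θ₁ and θ₂ equations cancels the r² and L² terms:
r = (x₁² − x₂²) / (2[(x₁cos θ₁ + e sin θ₁) − (x₂cos θ₂ + e sin θ₂)]) = 19.0005 → r = 19
L² = (x₁ − r cos θ₁)² + (r sin θ₁ − e)² = 57121.0160 → L = 239.0000 → L = 239
check at θ₃=164°: x = 220.7328 (printed 220.7328) ✓

r = 19, L = 239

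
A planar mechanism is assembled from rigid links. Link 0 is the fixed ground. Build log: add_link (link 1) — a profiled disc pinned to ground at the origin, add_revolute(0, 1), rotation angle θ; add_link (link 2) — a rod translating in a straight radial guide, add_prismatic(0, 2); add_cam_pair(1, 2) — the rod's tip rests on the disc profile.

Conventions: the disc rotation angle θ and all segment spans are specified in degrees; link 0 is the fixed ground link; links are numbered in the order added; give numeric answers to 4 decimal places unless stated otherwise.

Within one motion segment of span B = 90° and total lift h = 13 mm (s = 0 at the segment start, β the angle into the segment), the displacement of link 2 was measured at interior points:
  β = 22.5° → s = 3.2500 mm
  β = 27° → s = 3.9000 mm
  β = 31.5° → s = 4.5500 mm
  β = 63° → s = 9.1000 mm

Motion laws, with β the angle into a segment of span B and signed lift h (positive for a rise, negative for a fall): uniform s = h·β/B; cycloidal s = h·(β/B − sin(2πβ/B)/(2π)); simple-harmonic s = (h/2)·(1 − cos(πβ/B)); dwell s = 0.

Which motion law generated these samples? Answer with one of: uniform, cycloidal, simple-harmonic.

candidates at β/B = r: uniform s = h·r (linear in β); cycloidal s = h·(r − sin(2πr)/(2π)); simple-harmonic s = (h/2)(1 − cos(πr))
β=22.5°: printed 3.2500 | uniform 3.2500, cycloidal 1.1810, simple-harmonic 1.9038
β=27°: printed 3.9000 | uniform 3.9000, cycloidal 1.9323, simple-harmonic 2.6794
β=31.5°: printed 4.5500 | uniform 4.5500, cycloidal 2.8761, simple-harmonic 3.5491
β=63°: printed 9.1000 | uniform 9.1000, cycloidal 11.0677, simple-harmonic 10.3206
only one law matches every sample → uniform

uniform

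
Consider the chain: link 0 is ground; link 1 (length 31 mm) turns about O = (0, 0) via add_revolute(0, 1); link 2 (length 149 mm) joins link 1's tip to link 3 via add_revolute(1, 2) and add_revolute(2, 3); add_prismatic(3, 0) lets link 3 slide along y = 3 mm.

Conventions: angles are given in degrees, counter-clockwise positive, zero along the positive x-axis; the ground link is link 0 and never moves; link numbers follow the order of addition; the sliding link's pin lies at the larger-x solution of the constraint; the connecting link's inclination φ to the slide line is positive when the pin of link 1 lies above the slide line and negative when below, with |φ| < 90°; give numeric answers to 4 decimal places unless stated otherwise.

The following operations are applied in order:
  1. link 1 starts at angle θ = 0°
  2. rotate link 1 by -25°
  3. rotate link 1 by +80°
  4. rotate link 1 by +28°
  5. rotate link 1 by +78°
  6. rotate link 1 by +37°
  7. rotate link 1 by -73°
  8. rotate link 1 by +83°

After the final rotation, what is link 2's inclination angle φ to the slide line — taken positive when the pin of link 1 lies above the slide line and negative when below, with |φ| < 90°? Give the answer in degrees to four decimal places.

geometry: r = 31 mm, L = 149 mm, e = 3 mm; θ starts at 0°
rotate link 1 by -25°: θ ← 0° -25° = -25°
rotate link 1 by +80°: θ ← -25° +80° = 55°
rotate link 1 by +28°: θ ← 55° +28° = 83°
rotate link 1 by +78°: θ ← 83° +78° = 161°
rotate link 1 by +37°: θ ← 161° +37° = 198°
rotate link 1 by -73°: θ ← 198° -73° = 125°
rotate link 1 by +83°: θ ← 125° +83° = 208°
h = r sin θ − e = -14.553618 − 3 = -17.553618
sin φ = h / L = -17.553618 / 149 = -0.11780952
φ = arcsin(-0.11780952) = -6.765701°

-6.7657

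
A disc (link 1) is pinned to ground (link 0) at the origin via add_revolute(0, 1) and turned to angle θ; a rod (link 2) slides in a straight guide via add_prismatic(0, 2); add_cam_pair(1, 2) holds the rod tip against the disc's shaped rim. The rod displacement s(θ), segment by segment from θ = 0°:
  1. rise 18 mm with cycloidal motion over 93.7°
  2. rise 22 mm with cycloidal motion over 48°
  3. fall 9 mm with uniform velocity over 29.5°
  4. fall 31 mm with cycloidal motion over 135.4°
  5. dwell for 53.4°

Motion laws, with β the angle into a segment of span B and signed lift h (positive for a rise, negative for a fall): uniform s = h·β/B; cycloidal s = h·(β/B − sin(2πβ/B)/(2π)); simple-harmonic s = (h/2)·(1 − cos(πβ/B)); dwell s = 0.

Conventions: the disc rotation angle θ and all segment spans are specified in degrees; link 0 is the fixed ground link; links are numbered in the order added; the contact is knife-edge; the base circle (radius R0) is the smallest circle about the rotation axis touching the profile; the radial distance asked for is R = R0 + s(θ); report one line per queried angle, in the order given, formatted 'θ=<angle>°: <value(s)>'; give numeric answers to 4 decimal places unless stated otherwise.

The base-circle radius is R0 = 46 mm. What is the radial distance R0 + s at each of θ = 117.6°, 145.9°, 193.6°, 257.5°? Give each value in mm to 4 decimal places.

segment 1 (0° to 93.7°, cycloidal, h = 18) is passed completely: s = 0.0000 + (18) = 18.0000
θ = 117.6° falls in segment 2 (93.7° to 141.7°, cycloidal, h = 22): β = 117.6 − 93.7 = 23.9°, B = 48°; Δs = 22·(0.4979 − sin(2π·0.4979)/(2π)) = 10.9083; s = 18.0000 + 10.9083 = 28.9083
segment 2 (93.7° to 141.7°, cycloidal, h = 22) is passed completely: s = 18.0000 + (22) = 40.0000
θ = 145.9° falls in segment 3 (141.7° to 171.2°, uniform, h = -9): β = 145.9 − 141.7 = 4.2°, B = 29.5°; Δs = -9·4.2/29.5 = -1.2814; s = 40.0000 − 1.2814 = 38.7186
segment 3 (141.7° to 171.2°, uniform, h = -9) is passed completely: s = 40.0000 + (-9) = 31.0000
θ = 193.6° falls in segment 4 (171.2° to 306.6°, cycloidal, h = -31): β = 193.6 − 171.2 = 22.4°, B = 135.4°; Δs = -31·(0.1654 − sin(2π·0.1654)/(2π)) = -0.8749; s = 31.0000 − 0.8749 = 30.1251
θ = 257.5° falls in segment 4 (171.2° to 306.6°, cycloidal, h = -31): β = 257.5 − 171.2 = 86.3°, B = 135.4°; Δs = -31·(0.6374 − sin(2π·0.6374)/(2π)) = -23.5076; s = 31.0000 − 23.5076 = 7.4924
θ=117.6°: R = R0 + s = 46 + 28.9083 = 74.9083
θ=145.9°: R = R0 + s = 46 + 38.7186 = 84.7186
θ=193.6°: R = R0 + s = 46 + 30.1251 = 76.1251
θ=257.5°: R = R0 + s = 46 + 7.4924 = 53.4924

θ=117.6°: 74.9083
θ=145.9°: 84.7186
θ=193.6°: 76.1251
θ=257.5°: 53.4924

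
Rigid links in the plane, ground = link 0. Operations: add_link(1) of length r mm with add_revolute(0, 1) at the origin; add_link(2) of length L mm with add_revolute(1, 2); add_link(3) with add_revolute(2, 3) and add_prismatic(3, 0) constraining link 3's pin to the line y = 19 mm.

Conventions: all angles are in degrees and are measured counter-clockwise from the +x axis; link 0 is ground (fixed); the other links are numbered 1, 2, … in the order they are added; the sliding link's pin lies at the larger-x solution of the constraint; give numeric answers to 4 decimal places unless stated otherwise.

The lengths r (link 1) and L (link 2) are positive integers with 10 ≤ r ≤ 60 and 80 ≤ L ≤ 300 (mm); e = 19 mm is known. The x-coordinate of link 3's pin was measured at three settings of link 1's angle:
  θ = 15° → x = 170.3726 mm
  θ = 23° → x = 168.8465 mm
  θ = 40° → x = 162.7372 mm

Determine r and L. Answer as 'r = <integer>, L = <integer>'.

constraint per measurement: (x − r cos θ)² + (r sin θ − e)² = L²
subtracting the θ₁ and θ₂ equations cancels the r² and L² terms:
r = (x₁² − x₂²) / (2[(x₁cos θ₁ + e sin θ₁) − (x₂cos θ₂ + e sin θ₂)]) = 39.0001 → r = 39
L² = (x₁ − r cos θ₁)² + (r sin θ₁ − e)² = 17689.0040 → L = 133.0000 → L = 133
check at θ₃=40°: x = 162.7372 (printed 162.7372) ✓

r = 39, L = 133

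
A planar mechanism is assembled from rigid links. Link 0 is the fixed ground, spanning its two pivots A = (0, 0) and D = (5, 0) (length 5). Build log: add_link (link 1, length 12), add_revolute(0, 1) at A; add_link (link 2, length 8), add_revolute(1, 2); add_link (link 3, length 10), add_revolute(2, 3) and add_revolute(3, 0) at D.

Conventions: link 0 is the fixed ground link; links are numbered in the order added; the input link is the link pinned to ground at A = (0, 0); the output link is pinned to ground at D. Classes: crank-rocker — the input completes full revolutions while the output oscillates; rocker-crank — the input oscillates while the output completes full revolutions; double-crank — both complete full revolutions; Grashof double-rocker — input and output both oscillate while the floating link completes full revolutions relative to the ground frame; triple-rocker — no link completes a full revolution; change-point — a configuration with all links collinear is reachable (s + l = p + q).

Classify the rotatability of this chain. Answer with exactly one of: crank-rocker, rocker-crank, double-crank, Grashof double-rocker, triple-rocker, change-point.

lengths: ground=5, input=12, coupler=8, output=10
sorted: s=5 (shortest), l=12 (longest), p+q=18
s + l = 17 vs p + q = 18
s + l < p + q (Grashof) with shortest = ground link → double-crank

double-crank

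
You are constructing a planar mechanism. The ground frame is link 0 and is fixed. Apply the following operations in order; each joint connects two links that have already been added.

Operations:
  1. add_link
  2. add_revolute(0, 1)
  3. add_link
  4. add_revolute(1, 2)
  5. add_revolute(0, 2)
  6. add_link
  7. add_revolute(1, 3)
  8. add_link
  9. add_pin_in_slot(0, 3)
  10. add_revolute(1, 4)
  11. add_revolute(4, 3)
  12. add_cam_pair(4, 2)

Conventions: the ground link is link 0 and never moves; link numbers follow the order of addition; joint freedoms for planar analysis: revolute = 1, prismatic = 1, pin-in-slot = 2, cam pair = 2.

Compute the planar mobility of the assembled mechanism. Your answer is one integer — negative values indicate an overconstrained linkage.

L=1 J1=0 J2=0
add link → L=2 J1=0 J2=0
R@0,1 dof=1 J1 → L=2 J1=1 J2=0
add link → L=3 J1=1 J2=0
R@1,2 dof=1 J1 → L=3 J1=2 J2=0
R@0,2 dof=1 J1 → L=3 J1=3 J2=0
add link → L=4 J1=3 J2=0
R@1,3 dof=1 J1 → L=4 J1=4 J2=0
add link → L=5 J1=4 J2=0
PS@0,3 dof=2 J2 → L=5 J1=4 J2=1
R@1,4 dof=1 J1 → L=5 J1=5 J2=1
R@4,3 dof=1 J1 → L=5 J1=6 J2=1
C@4,2 dof=2 J2 → L=5 J1=6 J2=2
M=3(L−1)−2J1−J2=3·4−2·6−2=-2

M = -2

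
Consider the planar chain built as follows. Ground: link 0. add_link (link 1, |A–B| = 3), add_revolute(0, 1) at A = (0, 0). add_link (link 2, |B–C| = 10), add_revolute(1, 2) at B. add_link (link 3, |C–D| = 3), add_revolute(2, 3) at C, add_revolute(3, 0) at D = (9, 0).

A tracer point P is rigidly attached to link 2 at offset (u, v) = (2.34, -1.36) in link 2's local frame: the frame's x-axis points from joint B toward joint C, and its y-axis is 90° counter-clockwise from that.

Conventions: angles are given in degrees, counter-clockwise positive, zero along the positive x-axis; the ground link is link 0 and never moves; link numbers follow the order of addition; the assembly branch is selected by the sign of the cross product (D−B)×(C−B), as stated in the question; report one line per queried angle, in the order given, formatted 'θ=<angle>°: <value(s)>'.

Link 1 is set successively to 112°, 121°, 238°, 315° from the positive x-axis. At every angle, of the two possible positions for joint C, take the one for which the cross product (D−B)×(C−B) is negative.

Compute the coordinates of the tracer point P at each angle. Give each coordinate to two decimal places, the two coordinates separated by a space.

A=(0,0), D=(9.00,0)
θ=112°: B = A + 3.00·(cos112°, sin112°) = (-1.1238, 2.7816)
θ=112°: |BD| = 10.4990
θ=112°: circle(B,10.00) ∩ circle(D,3.00): a=9.5832, h=2.8568
θ=112°:   candidates: C₊=(8.8739,2.9973) cross=29.994; C₋=(7.3601,-2.5121) cross=-29.994
θ=112°:   branch - wants cross < 0 → take C=(7.3601,-2.5121) (cross=-29.994)
θ=112°: ex = (C−B)/|BC| = (0.8484,-0.5294); ey = (0.5294,0.8484)
θ=112°: P = B + 2.34·ex + -1.36·ey = (0.1415,0.3890)
θ=121°: B = A + 3.00·(cos121°, sin121°) = (-1.5451, 2.5715)
θ=121°: |BD| = 10.8541
θ=121°: circle(B,10.00) ∩ circle(D,3.00): a=9.6190, h=2.7340
θ=121°:   candidates: C₊=(8.4478,2.9487) cross=29.675; C₋=(7.1523,-2.3635) cross=-29.675
θ=121°:   branch - wants cross < 0 → take C=(7.1523,-2.3635) (cross=-29.675)
θ=121°: ex = (C−B)/|BC| = (0.8697,-0.4935); ey = (0.4935,0.8697)
θ=121°: P = B + 2.34·ex + -1.36·ey = (-0.1811,0.2339)
θ=238°: B = A + 3.00·(cos238°, sin238°) = (-1.5898, -2.5441)
θ=238°: |BD| = 10.8911
θ=238°: circle(B,10.00) ∩ circle(D,3.00): a=9.6233, h=2.7189
θ=238°:   candidates: C₊=(7.1321,2.3476) cross=29.612; C₋=(8.4024,-2.9399) cross=-29.612
θ=238°:   branch - wants cross < 0 → take C=(8.4024,-2.9399) (cross=-29.612)
θ=238°: ex = (C−B)/|BC| = (0.9992,-0.0396); ey = (0.0396,0.9992)
θ=238°: P = B + 2.34·ex + -1.36·ey = (0.6946,-3.9957)
θ=315°: B = A + 3.00·(cos315°, sin315°) = (2.1213, -2.1213)
θ=315°: |BD| = 7.1983
θ=315°: circle(B,10.00) ∩ circle(D,3.00): a=9.9201, h=1.2618
θ=315°:   candidates: C₊=(11.2290,2.0079) cross=9.083; C₋=(11.9727,-0.4037) cross=-9.083
θ=315°:   branch - wants cross < 0 → take C=(11.9727,-0.4037) (cross=-9.083)
θ=315°: ex = (C−B)/|BC| = (0.9851,0.1718); ey = (-0.1718,0.9851)
θ=315°: P = B + 2.34·ex + -1.36·ey = (4.6601,-3.0592)

θ=112°: 0.14 0.39
θ=121°: -0.18 0.23
θ=238°: 0.69 -4.00
θ=315°: 4.66 -3.06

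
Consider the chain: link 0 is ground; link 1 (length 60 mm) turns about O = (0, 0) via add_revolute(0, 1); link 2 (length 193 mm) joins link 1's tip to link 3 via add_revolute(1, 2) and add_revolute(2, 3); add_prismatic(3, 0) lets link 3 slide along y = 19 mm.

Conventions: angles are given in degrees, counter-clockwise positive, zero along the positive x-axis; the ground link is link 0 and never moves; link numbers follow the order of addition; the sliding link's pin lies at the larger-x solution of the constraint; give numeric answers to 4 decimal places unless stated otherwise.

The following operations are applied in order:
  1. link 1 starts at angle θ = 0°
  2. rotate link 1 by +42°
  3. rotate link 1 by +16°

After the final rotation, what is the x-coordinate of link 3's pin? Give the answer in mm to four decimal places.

geometry: r = 60 mm, L = 193 mm, e = 19 mm; θ starts at 0°
rotate link 1 by +42°: θ ← 0° +42° = 42°
rotate link 1 by +16°: θ ← 42° +16° = 58°
crank pin P = (r cos θ, r sin θ) = (31.795156, 50.882886)
h = r sin θ − e = 50.882886 − 19 = 31.882886
x = r cos θ + √(L² − h²) = 31.795156 + 190.348317 = 222.143472

222.1435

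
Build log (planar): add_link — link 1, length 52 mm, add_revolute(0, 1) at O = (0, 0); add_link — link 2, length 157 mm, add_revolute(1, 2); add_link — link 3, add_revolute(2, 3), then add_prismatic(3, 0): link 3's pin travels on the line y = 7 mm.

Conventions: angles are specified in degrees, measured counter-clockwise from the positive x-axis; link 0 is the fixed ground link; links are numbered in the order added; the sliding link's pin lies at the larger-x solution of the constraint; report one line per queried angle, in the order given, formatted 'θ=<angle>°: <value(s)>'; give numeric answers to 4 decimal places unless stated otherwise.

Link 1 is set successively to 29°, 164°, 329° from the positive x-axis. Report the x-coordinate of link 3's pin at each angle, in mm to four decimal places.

geometry: r = 52 mm, L = 157 mm, e = 7 mm
θ=29°: crank pin P = (r cos θ, r sin θ) = (45.480225, 25.210100)
θ=29°: h = r sin θ − e = 25.210100 − 7 = 18.210100
θ=29°: x = r cos θ + √(L² − h²) = 45.480225 + 155.940348 = 201.420573
θ=164°: crank pin P = (r cos θ, r sin θ) = (-49.985608, 14.333143)
θ=164°: h = r sin θ − e = 14.333143 − 7 = 7.333143
θ=164°: x = r cos θ + √(L² − h²) = -49.985608 + 156.828649 = 106.843040
θ=329°: crank pin P = (r cos θ, r sin θ) = (44.572700, -26.781980)
θ=329°: h = r sin θ − e = -26.781980 − 7 = -33.781980
θ=329°: x = r cos θ + √(L² − h²) = 44.572700 + 153.322464 = 197.895163

θ=29°: 201.4206
θ=164°: 106.8430
θ=329°: 197.8952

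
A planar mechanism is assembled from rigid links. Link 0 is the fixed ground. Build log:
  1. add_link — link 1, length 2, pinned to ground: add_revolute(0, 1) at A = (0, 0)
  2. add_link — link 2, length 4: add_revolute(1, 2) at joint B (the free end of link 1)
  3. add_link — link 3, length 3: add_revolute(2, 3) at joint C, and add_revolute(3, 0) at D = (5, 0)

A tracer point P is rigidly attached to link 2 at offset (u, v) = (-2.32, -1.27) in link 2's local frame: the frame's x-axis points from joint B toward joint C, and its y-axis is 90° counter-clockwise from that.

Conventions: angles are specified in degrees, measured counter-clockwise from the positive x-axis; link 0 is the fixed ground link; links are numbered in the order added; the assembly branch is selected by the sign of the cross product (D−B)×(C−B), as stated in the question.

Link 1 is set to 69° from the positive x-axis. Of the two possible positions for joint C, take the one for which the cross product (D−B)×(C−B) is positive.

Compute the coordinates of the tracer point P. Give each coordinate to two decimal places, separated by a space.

A=(0,0), D=(5.00,0)
B = A + 2.00·(cos69°, sin69°) = (0.7167, 1.8672)
|BD| = 4.6725
circle(B,4.00) ∩ circle(D,3.00): a=3.0853, h=2.5457
  candidates: C₊=(4.5623,2.9679) cross=11.895; C₋=(2.5277,-1.6994) cross=-11.895
  branch + wants cross > 0 → take C=(4.5623,2.9679) (cross=11.895)
ex = (C−B)/|BC| = (0.9614,0.2752); ey = (-0.2752,0.9614)
P = B + -2.32·ex + -1.27·ey = (-1.1642,0.0078)

-1.16 0.01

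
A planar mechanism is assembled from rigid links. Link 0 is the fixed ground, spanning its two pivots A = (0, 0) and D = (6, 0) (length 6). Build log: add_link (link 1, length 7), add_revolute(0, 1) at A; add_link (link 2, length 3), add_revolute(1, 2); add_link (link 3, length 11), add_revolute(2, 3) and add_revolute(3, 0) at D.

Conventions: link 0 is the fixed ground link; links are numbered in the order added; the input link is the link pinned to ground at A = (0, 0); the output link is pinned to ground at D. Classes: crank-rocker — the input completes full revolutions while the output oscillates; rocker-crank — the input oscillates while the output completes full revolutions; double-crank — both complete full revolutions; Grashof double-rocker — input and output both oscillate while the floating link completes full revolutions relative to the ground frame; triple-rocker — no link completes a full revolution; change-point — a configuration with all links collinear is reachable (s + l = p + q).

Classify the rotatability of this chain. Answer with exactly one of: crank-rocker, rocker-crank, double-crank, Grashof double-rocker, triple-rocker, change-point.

lengths: ground=6, input=7, coupler=3, output=11
sorted: s=3 (shortest), l=11 (longest), p+q=13
s + l = 14 vs p + q = 13
s + l > p + q → non-Grashof → no link fully rotates → triple-rocker

triple-rocker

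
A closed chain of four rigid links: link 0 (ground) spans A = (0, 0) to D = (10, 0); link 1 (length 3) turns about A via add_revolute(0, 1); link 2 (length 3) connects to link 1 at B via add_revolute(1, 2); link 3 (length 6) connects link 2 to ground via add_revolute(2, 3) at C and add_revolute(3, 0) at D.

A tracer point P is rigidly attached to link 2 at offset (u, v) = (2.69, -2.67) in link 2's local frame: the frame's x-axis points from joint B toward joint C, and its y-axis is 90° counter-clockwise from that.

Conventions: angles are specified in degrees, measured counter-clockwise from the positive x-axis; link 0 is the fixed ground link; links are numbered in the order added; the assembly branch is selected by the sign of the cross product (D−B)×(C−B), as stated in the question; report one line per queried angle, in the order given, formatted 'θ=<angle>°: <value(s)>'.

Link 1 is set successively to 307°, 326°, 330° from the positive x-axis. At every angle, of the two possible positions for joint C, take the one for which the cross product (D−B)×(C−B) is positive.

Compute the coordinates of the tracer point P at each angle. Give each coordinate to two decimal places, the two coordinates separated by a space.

A=(0,0), D=(10.00,0)
θ=307°: B = A + 3.00·(cos307°, sin307°) = (1.8054, -2.3959)
θ=307°: |BD| = 8.5376
θ=307°: circle(B,3.00) ∩ circle(D,6.00): a=2.6876, h=1.3330
θ=307°:   candidates: C₊=(4.0109,-0.3622) cross=11.381; C₋=(4.7591,-2.9211) cross=-11.381
θ=307°:   branch + wants cross > 0 → take C=(4.0109,-0.3622) (cross=11.381)
θ=307°: ex = (C−B)/|BC| = (0.7352,0.6779); ey = (-0.6779,0.7352)
θ=307°: P = B + 2.69·ex + -2.67·ey = (5.5930,-2.5353)
θ=326°: B = A + 3.00·(cos326°, sin326°) = (2.4871, -1.6776)
θ=326°: |BD| = 7.6979
θ=326°: circle(B,3.00) ∩ circle(D,6.00): a=2.0952, h=2.1471
θ=326°:   candidates: C₊=(4.0641,0.8745) cross=16.528; C₋=(4.9999,-3.3165) cross=-16.528
θ=326°:   branch + wants cross > 0 → take C=(4.0641,0.8745) (cross=16.528)
θ=326°: ex = (C−B)/|BC| = (0.5257,0.8507); ey = (-0.8507,0.5257)
θ=326°: P = B + 2.69·ex + -2.67·ey = (6.1725,-0.7927)
θ=330°: B = A + 3.00·(cos330°, sin330°) = (2.5981, -1.5000)
θ=330°: |BD| = 7.5524
θ=330°: circle(B,3.00) ∩ circle(D,6.00): a=1.9887, h=2.2461
θ=330°:   candidates: C₊=(4.1010,1.0964) cross=16.964; C₋=(4.9932,-3.3064) cross=-16.964
θ=330°:   branch + wants cross > 0 → take C=(4.1010,1.0964) (cross=16.964)
θ=330°: ex = (C−B)/|BC| = (0.5010,0.8655); ey = (-0.8655,0.5010)
θ=330°: P = B + 2.69·ex + -2.67·ey = (6.2565,-0.5095)

θ=307°: 5.59 -2.54
θ=326°: 6.17 -0.79
θ=330°: 6.26 -0.51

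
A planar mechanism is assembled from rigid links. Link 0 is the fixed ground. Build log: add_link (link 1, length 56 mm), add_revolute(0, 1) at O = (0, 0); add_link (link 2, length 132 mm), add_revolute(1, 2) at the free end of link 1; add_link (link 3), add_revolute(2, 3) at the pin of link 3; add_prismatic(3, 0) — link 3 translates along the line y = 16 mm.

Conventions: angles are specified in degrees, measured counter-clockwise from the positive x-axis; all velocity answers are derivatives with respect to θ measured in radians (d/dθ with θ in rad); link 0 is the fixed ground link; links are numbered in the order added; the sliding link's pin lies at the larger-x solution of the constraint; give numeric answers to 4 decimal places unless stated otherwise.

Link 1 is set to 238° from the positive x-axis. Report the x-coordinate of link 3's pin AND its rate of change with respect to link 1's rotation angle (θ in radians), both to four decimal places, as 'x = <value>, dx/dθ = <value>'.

geometry: r = 56 mm, L = 132 mm, e = 16 mm
crank pin P = (r cos θ, r sin θ) = (-29.675479, -47.490693)
h = r sin θ − e = -47.490693 − 16 = -63.490693
x = r cos θ + √(L² − h²) = -29.675479 + 115.727835 = 86.052356
dx/dθ = −r sin θ − h·r cos θ/√(L² − h²) (θ in radians; h = -63.490693) = 31.210110

x = 86.0524, dx/dθ = 31.2101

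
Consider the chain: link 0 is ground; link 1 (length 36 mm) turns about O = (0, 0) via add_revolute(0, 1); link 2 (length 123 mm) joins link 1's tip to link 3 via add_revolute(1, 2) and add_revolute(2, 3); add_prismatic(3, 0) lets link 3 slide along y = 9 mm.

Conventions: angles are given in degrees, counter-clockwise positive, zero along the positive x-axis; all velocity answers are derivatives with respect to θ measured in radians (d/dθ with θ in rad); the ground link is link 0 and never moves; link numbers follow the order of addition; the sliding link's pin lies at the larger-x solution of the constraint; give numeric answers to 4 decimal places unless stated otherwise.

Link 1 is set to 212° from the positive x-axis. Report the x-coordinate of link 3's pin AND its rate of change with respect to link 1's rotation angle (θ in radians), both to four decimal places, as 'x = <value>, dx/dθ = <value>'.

geometry: r = 36 mm, L = 123 mm, e = 9 mm
crank pin P = (r cos θ, r sin θ) = (-30.529731, -19.077094)
h = r sin θ − e = -19.077094 − 9 = -28.077094
x = r cos θ + √(L² − h²) = -30.529731 + 119.752565 = 89.222834
dx/dθ = −r sin θ − h·r cos θ/√(L² − h²) (θ in radians; h = -28.077094) = 11.919116

x = 89.2228, dx/dθ = 11.9191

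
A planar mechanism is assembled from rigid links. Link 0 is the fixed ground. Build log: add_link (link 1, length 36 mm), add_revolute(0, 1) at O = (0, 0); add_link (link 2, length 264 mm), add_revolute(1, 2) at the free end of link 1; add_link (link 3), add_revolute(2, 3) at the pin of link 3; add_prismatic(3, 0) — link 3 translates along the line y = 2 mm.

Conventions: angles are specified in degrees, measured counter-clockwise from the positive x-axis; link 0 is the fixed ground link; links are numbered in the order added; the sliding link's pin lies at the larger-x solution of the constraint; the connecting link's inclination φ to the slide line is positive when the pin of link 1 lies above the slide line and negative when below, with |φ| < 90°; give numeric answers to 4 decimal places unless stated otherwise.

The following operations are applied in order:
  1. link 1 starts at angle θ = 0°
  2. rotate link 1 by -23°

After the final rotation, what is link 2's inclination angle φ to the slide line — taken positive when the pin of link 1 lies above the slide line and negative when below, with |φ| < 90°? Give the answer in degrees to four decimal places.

geometry: r = 36 mm, L = 264 mm, e = 2 mm; θ starts at 0°
rotate link 1 by -23°: θ ← 0° -23° = -23°
h = r sin θ − e = -14.066321 − 2 = -16.066321
sin φ = h / L = -16.066321 / 264 = -0.06085728
φ = arcsin(-0.06085728) = -3.489021°

-3.4890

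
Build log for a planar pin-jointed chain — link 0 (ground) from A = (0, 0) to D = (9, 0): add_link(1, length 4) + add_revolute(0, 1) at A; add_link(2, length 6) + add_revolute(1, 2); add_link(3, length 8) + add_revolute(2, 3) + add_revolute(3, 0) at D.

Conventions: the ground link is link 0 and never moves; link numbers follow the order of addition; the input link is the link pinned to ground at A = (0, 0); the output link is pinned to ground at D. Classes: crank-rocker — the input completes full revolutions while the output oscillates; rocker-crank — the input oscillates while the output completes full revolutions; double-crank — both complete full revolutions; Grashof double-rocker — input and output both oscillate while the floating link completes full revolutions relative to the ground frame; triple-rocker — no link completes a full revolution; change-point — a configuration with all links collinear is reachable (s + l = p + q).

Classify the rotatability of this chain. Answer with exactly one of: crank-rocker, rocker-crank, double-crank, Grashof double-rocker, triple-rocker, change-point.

lengths: ground=9, input=4, coupler=6, output=8
sorted: s=4 (shortest), l=9 (longest), p+q=14
s + l = 13 vs p + q = 14
s + l < p + q (Grashof) with shortest = input link → crank-rocker

crank-rocker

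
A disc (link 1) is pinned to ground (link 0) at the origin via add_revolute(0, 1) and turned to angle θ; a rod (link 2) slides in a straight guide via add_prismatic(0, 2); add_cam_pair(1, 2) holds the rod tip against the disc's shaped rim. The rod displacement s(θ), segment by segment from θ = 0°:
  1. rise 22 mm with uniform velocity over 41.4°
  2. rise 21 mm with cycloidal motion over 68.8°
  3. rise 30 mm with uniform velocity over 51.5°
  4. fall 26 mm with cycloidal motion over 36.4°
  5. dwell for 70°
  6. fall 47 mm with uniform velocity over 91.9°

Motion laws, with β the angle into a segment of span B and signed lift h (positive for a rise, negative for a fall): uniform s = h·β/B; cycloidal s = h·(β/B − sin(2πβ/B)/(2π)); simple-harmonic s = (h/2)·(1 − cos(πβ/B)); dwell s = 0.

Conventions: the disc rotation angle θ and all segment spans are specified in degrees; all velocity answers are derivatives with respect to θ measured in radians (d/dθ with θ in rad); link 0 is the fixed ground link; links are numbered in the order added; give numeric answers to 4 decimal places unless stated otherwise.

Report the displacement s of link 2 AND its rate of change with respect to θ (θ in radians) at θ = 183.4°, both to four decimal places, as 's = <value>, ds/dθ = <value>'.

segment 1 (0° to 41.4°, uniform, h = 22) is passed completely: s = 0.0000 + (22) = 22.0000
segment 2 (41.4° to 110.2°, cycloidal, h = 21) is passed completely: s = 22.0000 + (21) = 43.0000
segment 3 (110.2° to 161.7°, uniform, h = 30) is passed completely: s = 43.0000 + (30) = 73.0000
θ = 183.4° falls in segment 4 (161.7° to 198.1°, cycloidal, h = -26): β = 183.4 − 161.7 = 21.7°, B = 36.4°; Δs = -26·(0.5962 − sin(2π·0.5962)/(2π)) = -17.8507; s = 73.0000 − 17.8507 = 55.1493
velocity in seg [161.7°–198.1°] (cycloidal), θ in radians: β = 21.7° = 0.3787 rad, B = 36.4° = 0.6353 rad; ds/dθ = (h/B)(1 − cos(2πβ/B)) = ((-26)/0.6353)(1 − cos(2π·0.5962)) = -74.606630 mm/rad

s = 55.1493, ds/dθ = -74.6066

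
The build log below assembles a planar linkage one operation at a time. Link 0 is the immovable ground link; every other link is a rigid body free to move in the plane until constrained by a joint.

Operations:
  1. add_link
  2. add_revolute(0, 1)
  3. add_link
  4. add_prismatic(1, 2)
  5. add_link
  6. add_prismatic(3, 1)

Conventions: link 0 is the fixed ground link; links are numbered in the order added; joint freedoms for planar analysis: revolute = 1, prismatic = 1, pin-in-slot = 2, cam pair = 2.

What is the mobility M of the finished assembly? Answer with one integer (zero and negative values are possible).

link 0 = ground. State L|J1|J2 = 1|0|0
+link1  2|0|0
R(0,1) f=1→J1  2|1|0
+link2  3|1|0
P(1,2) f=1→J1  3|2|0
+link3  4|2|0
P(3,1) f=1→J1  4|3|0
M = 3(4−1)−2·3−0 = 9−6−0 = 3

M = 3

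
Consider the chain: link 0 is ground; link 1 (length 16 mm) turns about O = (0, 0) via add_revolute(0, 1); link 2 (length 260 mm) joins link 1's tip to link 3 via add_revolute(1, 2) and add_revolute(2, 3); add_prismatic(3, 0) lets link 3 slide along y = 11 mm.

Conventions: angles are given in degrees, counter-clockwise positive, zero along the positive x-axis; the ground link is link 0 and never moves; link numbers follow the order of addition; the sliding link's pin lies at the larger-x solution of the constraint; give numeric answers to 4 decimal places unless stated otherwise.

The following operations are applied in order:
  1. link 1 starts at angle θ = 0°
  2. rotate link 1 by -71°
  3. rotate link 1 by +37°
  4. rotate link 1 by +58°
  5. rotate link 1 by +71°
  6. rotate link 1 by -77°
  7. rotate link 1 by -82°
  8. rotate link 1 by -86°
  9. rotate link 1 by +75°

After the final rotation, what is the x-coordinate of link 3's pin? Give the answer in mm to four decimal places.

geometry: r = 16 mm, L = 260 mm, e = 11 mm; θ starts at 0°
rotate link 1 by -71°: θ ← 0° -71° = -71°
rotate link 1 by +37°: θ ← -71° +37° = -34°
rotate link 1 by +58°: θ ← -34° +58° = 24°
rotate link 1 by +71°: θ ← 24° +71° = 95°
rotate link 1 by -77°: θ ← 95° -77° = 18°
rotate link 1 by -82°: θ ← 18° -82° = -64°
rotate link 1 by -86°: θ ← -64° -86° = -150°
rotate link 1 by +75°: θ ← -150° +75° = -75°
crank pin P = (r cos θ, r sin θ) = (4.141105, -15.454813)
h = r sin θ − e = -15.454813 − 11 = -26.454813
x = r cos θ + √(L² − h²) = 4.141105 + 258.650619 = 262.791724

262.7917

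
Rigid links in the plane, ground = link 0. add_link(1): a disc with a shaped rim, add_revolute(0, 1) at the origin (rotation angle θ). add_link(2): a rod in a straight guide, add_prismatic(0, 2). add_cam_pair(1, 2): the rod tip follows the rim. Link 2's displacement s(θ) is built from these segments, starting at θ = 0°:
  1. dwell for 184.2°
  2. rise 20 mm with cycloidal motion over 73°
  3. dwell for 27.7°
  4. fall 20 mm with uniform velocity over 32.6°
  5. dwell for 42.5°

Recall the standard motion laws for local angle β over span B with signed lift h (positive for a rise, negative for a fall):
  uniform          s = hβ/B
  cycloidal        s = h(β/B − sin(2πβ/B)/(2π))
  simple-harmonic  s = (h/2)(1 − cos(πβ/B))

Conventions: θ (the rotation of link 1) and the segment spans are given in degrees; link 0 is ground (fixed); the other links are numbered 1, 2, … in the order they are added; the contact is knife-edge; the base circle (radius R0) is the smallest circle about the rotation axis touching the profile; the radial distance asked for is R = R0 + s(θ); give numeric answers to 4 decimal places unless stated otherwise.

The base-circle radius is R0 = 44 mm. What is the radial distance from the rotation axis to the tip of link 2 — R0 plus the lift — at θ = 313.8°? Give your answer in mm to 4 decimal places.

segment 1 (0° to 184.2°, dwell): s unchanged at 0.0000
segment 2 (184.2° to 257.2°, cycloidal, h = 20) is passed completely: s = 0.0000 + (20) = 20.0000
segment 3 (257.2° to 284.9°, dwell): s unchanged at 20.0000
θ = 313.8° falls in segment 4 (284.9° to 317.5°, uniform, h = -20): β = 313.8 − 284.9 = 28.9°, B = 32.6°; Δs = -20·28.9/32.6 = -17.7301; s = 20.0000 − 17.7301 = 2.2699
R = R0 + s = 44 + 2.2699 = 46.2699

46.2699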